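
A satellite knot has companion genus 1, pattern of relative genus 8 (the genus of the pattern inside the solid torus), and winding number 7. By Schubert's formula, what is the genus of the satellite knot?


Schubert: g(satellite) = g_rel(pattern) + |winding| * g(companion),
where g_rel(pattern) is the genus of the pattern relative to the solid torus.
= 8 + 7 * 1
= 8 + 7 = 15

15


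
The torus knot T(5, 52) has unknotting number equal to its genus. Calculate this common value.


For a torus knot T(p,q), both the unknotting number and genus equal (p-1)(q-1)/2.
= (5-1)(52-1)/2
= 4*51/2
= 204/2 = 102

102


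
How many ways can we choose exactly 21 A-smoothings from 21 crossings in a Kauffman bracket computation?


We choose which 21 of 21 crossings get A-smoothings.
C(21, 21) = 21! / (21! * 0!)
= 1

1


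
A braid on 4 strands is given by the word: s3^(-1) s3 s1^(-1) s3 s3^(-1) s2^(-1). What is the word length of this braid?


The word length counts the number of generators (including inverses).
Listing each generator: s3^(-1), s3, s1^(-1), s3, s3^(-1), s2^(-1)
There are 6 generators in this braid word.

6


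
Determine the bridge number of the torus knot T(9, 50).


The bridge number of T(p,q) is min(p,q).
min(9, 50) = 9

9


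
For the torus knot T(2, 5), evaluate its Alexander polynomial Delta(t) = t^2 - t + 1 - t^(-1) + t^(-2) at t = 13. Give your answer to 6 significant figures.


Substituting t = 13 into Delta(t) = t^2 - t + 1 - t^(-1) + t^(-2):
Term values: (169) + (-13) + (1) + (-0.0769231) + (0.00591716)
Sum = 156.9289941
Rounded to 6 significant figures: 156.929

156.929


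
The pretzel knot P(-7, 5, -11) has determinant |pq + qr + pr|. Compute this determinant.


Step 1: Compute pq + qr + pr.
pq = (-7)*5 = -35
qr = 5*(-11) = -55
pr = (-7)*(-11) = 77
pq + qr + pr = -35 + (-55) + 77 = -13
Step 2: Take absolute value.
det(P(-7,5,-11)) = |-13| = 13

13


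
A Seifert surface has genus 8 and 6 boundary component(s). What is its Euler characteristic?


chi = 2 - 2g - b
= 2 - 2*8 - 6
= 2 - 16 - 6 = -20

-20


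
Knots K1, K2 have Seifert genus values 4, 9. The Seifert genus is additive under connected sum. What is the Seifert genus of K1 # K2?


The Seifert genus is additive under connected sum.
Seifert genus(K1 # K2) = (4) + (9)
= 13

13


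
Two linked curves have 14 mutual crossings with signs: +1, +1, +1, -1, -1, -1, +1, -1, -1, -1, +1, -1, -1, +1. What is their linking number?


Step 1: Count positive crossings: 6
Step 2: Count negative crossings: 8
Step 3: Sum of signs = 6 - 8 = -2
Step 4: Linking number = sum/2 = -2/2 = -1

-1


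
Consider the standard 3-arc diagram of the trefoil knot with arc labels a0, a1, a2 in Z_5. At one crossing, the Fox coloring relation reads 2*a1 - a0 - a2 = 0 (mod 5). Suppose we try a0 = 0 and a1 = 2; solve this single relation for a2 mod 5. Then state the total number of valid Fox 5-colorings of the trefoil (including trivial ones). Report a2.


Step 1: Apply the given crossing relation 2*a1 - a0 - a2 = 0 (mod 5).
  a2 = 2*a1 - a0 mod 5
  a2 = 2*2 - 0 mod 5
  a2 = 4 - 0 mod 5
  a2 = 4 mod 5 = 4
Step 2: The trefoil has determinant 3.
  Number of Fox p-colorings (p prime) is p^2 if p = 3, else p.
  Since 5 does not divide 3, only trivial (constant) colorings exist.
  (So the trial a0 = 0, a1 = 2 with a0 != a1 does NOT extend to a valid coloring of the whole trefoil: the other two crossing relations require 3*(a1 - a0) = 0 (mod 5), which fails.)
  Total colorings = 5
Step 3: a2 = 4, total Fox 5-colorings = 5

4


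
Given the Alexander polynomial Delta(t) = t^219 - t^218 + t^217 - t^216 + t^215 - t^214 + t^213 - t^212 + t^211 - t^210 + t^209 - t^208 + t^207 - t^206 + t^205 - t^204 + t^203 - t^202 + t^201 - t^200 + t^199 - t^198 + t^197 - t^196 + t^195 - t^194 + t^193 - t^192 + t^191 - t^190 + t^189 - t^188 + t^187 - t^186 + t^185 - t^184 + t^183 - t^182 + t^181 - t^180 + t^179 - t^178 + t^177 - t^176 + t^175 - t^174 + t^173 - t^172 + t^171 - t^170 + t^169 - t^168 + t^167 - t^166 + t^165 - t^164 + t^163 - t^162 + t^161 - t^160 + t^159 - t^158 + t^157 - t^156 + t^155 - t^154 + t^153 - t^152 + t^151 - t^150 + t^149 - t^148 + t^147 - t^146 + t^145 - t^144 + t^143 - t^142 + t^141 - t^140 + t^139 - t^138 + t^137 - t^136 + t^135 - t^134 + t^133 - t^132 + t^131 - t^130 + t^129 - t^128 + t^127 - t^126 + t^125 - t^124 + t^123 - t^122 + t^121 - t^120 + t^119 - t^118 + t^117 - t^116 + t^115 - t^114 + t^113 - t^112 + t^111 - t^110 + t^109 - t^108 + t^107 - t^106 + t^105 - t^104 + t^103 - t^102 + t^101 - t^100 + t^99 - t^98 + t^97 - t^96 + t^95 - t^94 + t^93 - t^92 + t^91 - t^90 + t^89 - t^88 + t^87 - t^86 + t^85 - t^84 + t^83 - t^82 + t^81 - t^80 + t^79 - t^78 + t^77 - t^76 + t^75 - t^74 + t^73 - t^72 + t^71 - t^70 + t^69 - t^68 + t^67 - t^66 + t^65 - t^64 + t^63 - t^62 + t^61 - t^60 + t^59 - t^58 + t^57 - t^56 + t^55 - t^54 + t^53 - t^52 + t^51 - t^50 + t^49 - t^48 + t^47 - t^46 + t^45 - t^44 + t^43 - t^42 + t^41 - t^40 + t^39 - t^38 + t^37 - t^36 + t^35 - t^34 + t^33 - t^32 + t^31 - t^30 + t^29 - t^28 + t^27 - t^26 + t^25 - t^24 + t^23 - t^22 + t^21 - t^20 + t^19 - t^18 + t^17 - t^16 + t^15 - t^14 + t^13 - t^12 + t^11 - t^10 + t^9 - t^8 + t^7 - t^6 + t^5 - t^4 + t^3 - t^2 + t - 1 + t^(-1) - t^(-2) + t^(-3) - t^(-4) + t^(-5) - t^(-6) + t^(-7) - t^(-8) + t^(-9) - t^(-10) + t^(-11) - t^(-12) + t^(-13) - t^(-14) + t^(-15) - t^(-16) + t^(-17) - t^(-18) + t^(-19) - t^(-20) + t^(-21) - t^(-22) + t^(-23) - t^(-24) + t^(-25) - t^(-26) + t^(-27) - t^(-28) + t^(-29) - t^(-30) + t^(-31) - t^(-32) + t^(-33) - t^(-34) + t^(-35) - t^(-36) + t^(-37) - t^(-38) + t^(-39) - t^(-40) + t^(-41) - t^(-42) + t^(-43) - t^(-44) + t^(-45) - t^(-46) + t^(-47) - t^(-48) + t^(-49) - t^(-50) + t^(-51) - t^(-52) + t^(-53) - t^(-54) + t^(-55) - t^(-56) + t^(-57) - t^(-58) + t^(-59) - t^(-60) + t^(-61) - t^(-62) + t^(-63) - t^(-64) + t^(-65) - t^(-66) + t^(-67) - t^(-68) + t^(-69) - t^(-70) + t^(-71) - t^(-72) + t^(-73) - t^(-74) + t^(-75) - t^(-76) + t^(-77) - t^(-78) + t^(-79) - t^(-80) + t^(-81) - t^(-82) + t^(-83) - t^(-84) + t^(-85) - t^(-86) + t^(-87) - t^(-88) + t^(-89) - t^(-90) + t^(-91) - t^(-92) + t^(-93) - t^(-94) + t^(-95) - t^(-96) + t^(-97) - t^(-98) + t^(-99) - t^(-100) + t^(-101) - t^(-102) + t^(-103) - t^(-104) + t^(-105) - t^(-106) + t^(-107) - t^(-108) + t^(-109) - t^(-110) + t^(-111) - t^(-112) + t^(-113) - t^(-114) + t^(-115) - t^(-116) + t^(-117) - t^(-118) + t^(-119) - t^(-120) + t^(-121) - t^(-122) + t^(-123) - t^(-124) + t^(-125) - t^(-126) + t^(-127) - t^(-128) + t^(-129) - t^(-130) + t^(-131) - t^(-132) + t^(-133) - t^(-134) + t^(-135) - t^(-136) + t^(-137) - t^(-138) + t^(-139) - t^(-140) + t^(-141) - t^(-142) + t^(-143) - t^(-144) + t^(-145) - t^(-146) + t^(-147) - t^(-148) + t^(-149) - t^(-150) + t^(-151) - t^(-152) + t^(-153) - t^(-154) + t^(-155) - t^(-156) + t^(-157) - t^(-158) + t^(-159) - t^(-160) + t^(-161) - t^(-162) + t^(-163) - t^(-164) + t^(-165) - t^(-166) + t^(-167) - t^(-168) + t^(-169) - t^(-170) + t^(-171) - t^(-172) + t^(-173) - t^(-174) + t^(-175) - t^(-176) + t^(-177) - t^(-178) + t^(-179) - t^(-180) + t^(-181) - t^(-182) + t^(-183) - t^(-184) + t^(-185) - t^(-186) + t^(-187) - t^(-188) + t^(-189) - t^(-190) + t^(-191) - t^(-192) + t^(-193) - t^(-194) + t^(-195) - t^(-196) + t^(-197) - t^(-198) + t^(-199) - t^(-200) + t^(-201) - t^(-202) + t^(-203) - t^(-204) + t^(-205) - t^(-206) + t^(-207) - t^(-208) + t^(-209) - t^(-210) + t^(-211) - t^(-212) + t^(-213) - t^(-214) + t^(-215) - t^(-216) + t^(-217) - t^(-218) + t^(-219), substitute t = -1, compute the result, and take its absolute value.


Step 1: The polynomial has 439 terms with alternating signs, exponents from 219 down to -219.
Step 2: Substitute t = -1. The i-th term has coefficient (-1)^i and exponent (m-i),
  so its value is (-1)^i * (-1)^(m-i) = (-1)^m = -1 for every i.
Step 3: All 439 terms equal -1, so Delta(-1) = 439 * (-1) = -439
Step 4: |Delta(-1)| = 439

439


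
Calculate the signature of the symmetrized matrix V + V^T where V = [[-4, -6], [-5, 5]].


Step 1: V + V^T = [[-8, -11], [-11, 10]]
Step 2: trace = 2, det = -201
Step 3: Discriminant = 2^2 - 4*(-201) = 808
Step 4: Eigenvalues: 15.2127, -13.2127
Step 5: Signature = (# positive eigenvalues) - (# negative eigenvalues) = 0

0


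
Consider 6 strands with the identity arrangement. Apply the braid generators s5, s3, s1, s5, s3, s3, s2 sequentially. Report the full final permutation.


Starting with identity [1, 2, 3, 4, 5, 6].
Apply generators in sequence:
  After s5: [1, 2, 3, 4, 6, 5]
  After s3: [1, 2, 4, 3, 6, 5]
  After s1: [2, 1, 4, 3, 6, 5]
  After s5: [2, 1, 4, 3, 5, 6]
  After s3: [2, 1, 3, 4, 5, 6]
  After s3: [2, 1, 4, 3, 5, 6]
  After s2: [2, 4, 1, 3, 5, 6]
Final permutation: [2, 4, 1, 3, 5, 6]

[2, 4, 1, 3, 5, 6]


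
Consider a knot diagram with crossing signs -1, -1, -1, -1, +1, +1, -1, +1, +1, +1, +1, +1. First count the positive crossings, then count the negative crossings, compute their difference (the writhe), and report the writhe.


Step 1: Count positive crossings (+1).
Positive crossings: 7
Step 2: Count negative crossings (-1).
Negative crossings: 5
Step 3: Writhe = (positive) - (negative)
w = 7 - 5 = 2
Step 4: |w| = 2, and w is positive

2


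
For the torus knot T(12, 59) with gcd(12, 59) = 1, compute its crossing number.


For a torus knot T(p, q) with gcd(p,q)=1,
the crossing number is min(p*(q-1), q*(p-1)).
p*(q-1) = 12*58 = 696
q*(p-1) = 59*11 = 649
min(696, 649) = 649

649


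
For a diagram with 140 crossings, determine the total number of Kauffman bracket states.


Each crossing contributes 2 choices (A-smoothing or B-smoothing).
Total states = 2^140 = 1393796574908163946345982392040522594123776

1393796574908163946345982392040522594123776


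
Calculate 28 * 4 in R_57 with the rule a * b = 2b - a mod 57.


28 * 4 = 2*4 - 28 mod 57
= 8 - 28 mod 57
= -20 mod 57 = 37

37


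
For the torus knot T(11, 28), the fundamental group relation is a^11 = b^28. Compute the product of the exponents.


The relation is a^11 = b^28.
Product of exponents = 11 * 28
= 308

308


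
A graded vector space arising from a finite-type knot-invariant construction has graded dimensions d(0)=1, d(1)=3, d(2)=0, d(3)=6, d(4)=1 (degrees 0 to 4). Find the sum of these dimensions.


Total dimension = d(0) + d(1) + ... + d(4)
= 1 + 3 + 0 + 6 + 1
= 11

11


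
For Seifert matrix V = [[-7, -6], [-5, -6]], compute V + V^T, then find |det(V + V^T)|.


Step 1: Form V + V^T where V = [[-7, -6], [-5, -6]]
  V^T = [[-7, -5], [-6, -6]]
  V + V^T = [[-14, -11], [-11, -12]]
Step 2: det(V + V^T) = (-14)*(-12) - (-11)*(-11)
  = 168 - 121 = 47
Step 3: Knot determinant = |det(V + V^T)| = |47| = 47

47


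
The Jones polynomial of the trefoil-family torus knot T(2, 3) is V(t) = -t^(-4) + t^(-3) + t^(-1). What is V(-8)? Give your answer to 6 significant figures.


Substituting t = -8 into V(t) = -t^(-4) + t^(-3) + t^(-1):
  (-)t^(-4) = -0.000244141
  (+)t^(-3) = -0.00195312
  (+)t^(-1) = -0.125
Sum = (-0.000244141) + (-0.00195312) + (-0.125)
= -0.1271972656
Rounded to 6 significant figures: -0.127197

-0.127197


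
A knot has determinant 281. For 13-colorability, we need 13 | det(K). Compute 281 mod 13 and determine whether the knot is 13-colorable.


Step 1: A knot is p-colorable if and only if p divides its determinant.
Step 2: Compute 281 mod 13.
281 = 21 * 13 + 8
Step 3: 281 mod 13 = 8
Step 4: The knot is 13-colorable: no

8


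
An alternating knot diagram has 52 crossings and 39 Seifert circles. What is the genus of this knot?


For alternating knots, g = (c - s + 1)/2.
= (52 - 39 + 1)/2
= 14/2 = 7

7


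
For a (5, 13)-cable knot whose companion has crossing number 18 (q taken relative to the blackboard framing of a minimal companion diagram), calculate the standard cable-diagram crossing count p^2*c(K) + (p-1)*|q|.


Step 1: Each of the c(K) crossings of the companion diagram becomes p*p = p^2 crossings among the p parallel strands, and each of the |q| twists s_1 s_2 ... s_(p-1) adds (p-1) crossings.
  Crossings = p^2 * c(K) + (p-1)*|q|
Step 2: = 5^2 * 18 + (5-1)*13
Step 3: = 25*18 + 4*13
Step 4: = 450 + 52 = 502

502


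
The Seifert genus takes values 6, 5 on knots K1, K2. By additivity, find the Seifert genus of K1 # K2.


The Seifert genus is additive under connected sum.
Seifert genus(K1 # K2) = (6) + (5)
= 11

11


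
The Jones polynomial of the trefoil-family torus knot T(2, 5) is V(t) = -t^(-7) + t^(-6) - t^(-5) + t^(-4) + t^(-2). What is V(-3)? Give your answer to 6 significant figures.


Substituting t = -3 into V(t) = -t^(-7) + t^(-6) - t^(-5) + t^(-4) + t^(-2):
  (-)t^(-7) = 0.000457247
  (+)t^(-6) = 0.00137174
  (-)t^(-5) = 0.00411523
  (+)t^(-4) = 0.0123457
  (+)t^(-2) = 0.111111
Sum = (0.000457247) + (0.00137174) + (0.00411523) + (0.0123457) + (0.111111)
= 0.1294010059
Rounded to 6 significant figures: 0.129401

0.129401


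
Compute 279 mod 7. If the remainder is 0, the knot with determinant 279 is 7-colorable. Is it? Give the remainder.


Step 1: A knot is p-colorable if and only if p divides its determinant.
Step 2: Compute 279 mod 7.
279 = 39 * 7 + 6
Step 3: 279 mod 7 = 6
Step 4: The knot is 7-colorable: no

6


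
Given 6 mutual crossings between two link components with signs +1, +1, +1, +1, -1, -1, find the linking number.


Step 1: Count positive crossings: 4
Step 2: Count negative crossings: 2
Step 3: Sum of signs = 4 - 2 = 2
Step 4: Linking number = sum/2 = 2/2 = 1

1


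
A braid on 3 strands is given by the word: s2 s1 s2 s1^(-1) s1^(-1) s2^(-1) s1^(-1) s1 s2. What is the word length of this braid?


The word length counts the number of generators (including inverses).
Listing each generator: s2, s1, s2, s1^(-1), s1^(-1), s2^(-1), s1^(-1), s1, s2
There are 9 generators in this braid word.

9


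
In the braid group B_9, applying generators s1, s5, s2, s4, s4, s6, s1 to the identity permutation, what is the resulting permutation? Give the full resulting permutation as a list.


Starting with identity [1, 2, 3, 4, 5, 6, 7, 8, 9].
Apply generators in sequence:
  After s1: [2, 1, 3, 4, 5, 6, 7, 8, 9]
  After s5: [2, 1, 3, 4, 6, 5, 7, 8, 9]
  After s2: [2, 3, 1, 4, 6, 5, 7, 8, 9]
  After s4: [2, 3, 1, 6, 4, 5, 7, 8, 9]
  After s4: [2, 3, 1, 4, 6, 5, 7, 8, 9]
  After s6: [2, 3, 1, 4, 6, 7, 5, 8, 9]
  After s1: [3, 2, 1, 4, 6, 7, 5, 8, 9]
Final permutation: [3, 2, 1, 4, 6, 7, 5, 8, 9]

[3, 2, 1, 4, 6, 7, 5, 8, 9]


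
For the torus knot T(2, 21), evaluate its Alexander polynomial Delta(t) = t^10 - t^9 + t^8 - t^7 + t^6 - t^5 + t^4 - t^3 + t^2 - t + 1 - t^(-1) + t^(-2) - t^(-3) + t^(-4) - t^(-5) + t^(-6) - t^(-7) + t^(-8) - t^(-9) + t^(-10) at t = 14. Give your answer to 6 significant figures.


Substituting t = 14 into Delta(t) = t^10 - t^9 + t^8 - t^7 + t^6 - t^5 + t^4 - t^3 + t^2 - t + 1 - t^(-1) + t^(-2) - t^(-3) + t^(-4) - t^(-5) + t^(-6) - t^(-7) + t^(-8) - t^(-9) + t^(-10):
Term values: (289254654976) + (-20661046784) + (1475789056) + (-105413504) + (7529536) + (-537824) + (38416) + (-2744) + (196) + (-14) + (1) + (-0.0714286) + (0.00510204) + (-0.000364431) + (2.60308e-05) + (-1.85934e-06) + (1.3281e-07) + (-9.48645e-09) + (6.77604e-10) + (-4.84003e-11) + (3.45716e-12)
Sum = 2.699710113e+11
Rounded to 6 significant figures: 2.69971e+11

2.69971e+11


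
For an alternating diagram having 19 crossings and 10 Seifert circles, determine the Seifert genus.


For alternating knots, g = (c - s + 1)/2.
= (19 - 10 + 1)/2
= 10/2 = 5

5


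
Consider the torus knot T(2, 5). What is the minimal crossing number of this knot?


For a torus knot T(p, q) with gcd(p,q)=1,
the crossing number is min(p*(q-1), q*(p-1)).
p*(q-1) = 2*4 = 8
q*(p-1) = 5*1 = 5
min(8, 5) = 5

5


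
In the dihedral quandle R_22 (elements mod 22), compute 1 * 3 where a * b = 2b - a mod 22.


1 * 3 = 2*3 - 1 mod 22
= 6 - 1 mod 22
= 5 mod 22 = 5

5


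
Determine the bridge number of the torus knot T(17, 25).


The bridge number of T(p,q) is min(p,q).
min(17, 25) = 17

17


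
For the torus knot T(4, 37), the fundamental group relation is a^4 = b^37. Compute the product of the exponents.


The relation is a^4 = b^37.
Product of exponents = 4 * 37
= 148

148


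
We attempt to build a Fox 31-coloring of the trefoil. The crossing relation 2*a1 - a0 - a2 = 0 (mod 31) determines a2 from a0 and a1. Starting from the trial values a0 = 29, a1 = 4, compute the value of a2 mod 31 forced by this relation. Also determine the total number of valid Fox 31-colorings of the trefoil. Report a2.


Step 1: Apply the given crossing relation 2*a1 - a0 - a2 = 0 (mod 31).
  a2 = 2*a1 - a0 mod 31
  a2 = 2*4 - 29 mod 31
  a2 = 8 - 29 mod 31
  a2 = -21 mod 31 = 10
Step 2: The trefoil has determinant 3.
  Number of Fox p-colorings (p prime) is p^2 if p = 3, else p.
  Since 31 does not divide 3, only trivial (constant) colorings exist.
  (So the trial a0 = 29, a1 = 4 with a0 != a1 does NOT extend to a valid coloring of the whole trefoil: the other two crossing relations require 3*(a1 - a0) = 0 (mod 31), which fails.)
  Total colorings = 31
Step 3: a2 = 10, total Fox 31-colorings = 31

10


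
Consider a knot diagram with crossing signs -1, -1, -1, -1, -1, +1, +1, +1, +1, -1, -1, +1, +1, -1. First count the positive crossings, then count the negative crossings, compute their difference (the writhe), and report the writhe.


Step 1: Count positive crossings (+1).
Positive crossings: 6
Step 2: Count negative crossings (-1).
Negative crossings: 8
Step 3: Writhe = (positive) - (negative)
w = 6 - 8 = -2
Step 4: |w| = 2, and w is negative

-2


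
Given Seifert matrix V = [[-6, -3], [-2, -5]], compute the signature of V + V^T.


Step 1: V + V^T = [[-12, -5], [-5, -10]]
Step 2: trace = -22, det = 95
Step 3: Discriminant = (-22)^2 - 4*95 = 104
Step 4: Eigenvalues: -5.90098, -16.099
Step 5: Signature = (# positive eigenvalues) - (# negative eigenvalues) = -2

-2


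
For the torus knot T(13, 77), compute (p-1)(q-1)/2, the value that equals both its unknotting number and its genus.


For a torus knot T(p,q), both the unknotting number and genus equal (p-1)(q-1)/2.
= (13-1)(77-1)/2
= 12*76/2
= 912/2 = 456

456


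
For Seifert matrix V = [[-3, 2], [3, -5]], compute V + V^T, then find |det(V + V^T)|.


Step 1: Form V + V^T where V = [[-3, 2], [3, -5]]
  V^T = [[-3, 3], [2, -5]]
  V + V^T = [[-6, 5], [5, -10]]
Step 2: det(V + V^T) = (-6)*(-10) - 5*5
  = 60 - 25 = 35
Step 3: Knot determinant = |det(V + V^T)| = |35| = 35

35


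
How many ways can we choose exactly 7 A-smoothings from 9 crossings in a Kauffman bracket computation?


We choose which 7 of 9 crossings get A-smoothings.
C(9, 7) = 9! / (7! * 2!)
= 36

36


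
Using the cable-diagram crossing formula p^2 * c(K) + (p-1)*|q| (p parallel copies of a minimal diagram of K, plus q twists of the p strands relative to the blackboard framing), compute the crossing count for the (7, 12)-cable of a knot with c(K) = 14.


Step 1: Each of the c(K) crossings of the companion diagram becomes p*p = p^2 crossings among the p parallel strands, and each of the |q| twists s_1 s_2 ... s_(p-1) adds (p-1) crossings.
  Crossings = p^2 * c(K) + (p-1)*|q|
Step 2: = 7^2 * 14 + (7-1)*12
Step 3: = 49*14 + 6*12
Step 4: = 686 + 72 = 758

758


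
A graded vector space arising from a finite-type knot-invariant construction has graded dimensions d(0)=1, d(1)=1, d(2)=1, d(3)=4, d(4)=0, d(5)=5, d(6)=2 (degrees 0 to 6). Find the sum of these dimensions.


Total dimension = d(0) + d(1) + ... + d(6)
= 1 + 1 + 1 + 4 + 0 + 5 + 2
= 14

14


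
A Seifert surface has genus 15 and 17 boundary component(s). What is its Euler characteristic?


chi = 2 - 2g - b
= 2 - 2*15 - 17
= 2 - 30 - 17 = -45

-45


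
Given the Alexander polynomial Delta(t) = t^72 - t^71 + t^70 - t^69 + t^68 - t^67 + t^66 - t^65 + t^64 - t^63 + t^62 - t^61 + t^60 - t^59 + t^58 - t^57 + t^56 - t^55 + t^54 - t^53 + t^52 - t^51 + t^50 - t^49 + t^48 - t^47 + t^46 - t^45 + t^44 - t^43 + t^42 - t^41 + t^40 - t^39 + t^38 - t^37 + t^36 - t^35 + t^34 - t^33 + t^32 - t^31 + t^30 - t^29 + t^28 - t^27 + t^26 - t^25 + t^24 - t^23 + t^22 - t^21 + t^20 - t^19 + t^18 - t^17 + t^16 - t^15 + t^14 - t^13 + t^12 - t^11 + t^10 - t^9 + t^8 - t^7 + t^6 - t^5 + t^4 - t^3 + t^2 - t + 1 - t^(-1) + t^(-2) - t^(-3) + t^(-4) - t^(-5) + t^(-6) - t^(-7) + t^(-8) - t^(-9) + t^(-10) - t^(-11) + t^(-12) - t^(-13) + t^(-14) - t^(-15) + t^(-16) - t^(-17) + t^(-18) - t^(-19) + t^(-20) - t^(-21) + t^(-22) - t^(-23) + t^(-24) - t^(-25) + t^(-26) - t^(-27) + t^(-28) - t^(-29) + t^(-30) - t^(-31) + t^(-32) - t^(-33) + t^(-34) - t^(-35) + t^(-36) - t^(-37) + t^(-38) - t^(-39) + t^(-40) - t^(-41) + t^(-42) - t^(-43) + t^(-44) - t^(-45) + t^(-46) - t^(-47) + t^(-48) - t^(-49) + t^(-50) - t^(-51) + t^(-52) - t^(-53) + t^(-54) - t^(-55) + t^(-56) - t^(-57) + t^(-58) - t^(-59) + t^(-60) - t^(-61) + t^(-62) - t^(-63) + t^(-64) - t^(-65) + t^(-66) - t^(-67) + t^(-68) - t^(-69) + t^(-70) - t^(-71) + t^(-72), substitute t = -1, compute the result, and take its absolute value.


Step 1: The polynomial has 145 terms with alternating signs, exponents from 72 down to -72.
Step 2: Substitute t = -1. The i-th term has coefficient (-1)^i and exponent (m-i),
  so its value is (-1)^i * (-1)^(m-i) = (-1)^m = 1 for every i.
Step 3: All 145 terms equal 1, so Delta(-1) = 145 * (1) = 145
Step 4: |Delta(-1)| = 145

145


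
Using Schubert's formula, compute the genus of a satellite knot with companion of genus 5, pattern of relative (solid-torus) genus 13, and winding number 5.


Schubert: g(satellite) = g_rel(pattern) + |winding| * g(companion),
where g_rel(pattern) is the genus of the pattern relative to the solid torus.
= 13 + 5 * 5
= 13 + 25 = 38

38


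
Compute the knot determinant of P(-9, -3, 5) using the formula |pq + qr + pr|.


Step 1: Compute pq + qr + pr.
pq = (-9)*(-3) = 27
qr = (-3)*5 = -15
pr = (-9)*5 = -45
pq + qr + pr = 27 + (-15) + (-45) = -33
Step 2: Take absolute value.
det(P(-9,-3,5)) = |-33| = 33

33


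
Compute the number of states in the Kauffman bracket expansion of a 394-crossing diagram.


Each crossing contributes 2 choices (A-smoothing or B-smoothing).
Total states = 2^394 = 40347654345107946713373737062547060536401653012956617387979052445947619094013143666088208645002153616185987062074179584

40347654345107946713373737062547060536401653012956617387979052445947619094013143666088208645002153616185987062074179584


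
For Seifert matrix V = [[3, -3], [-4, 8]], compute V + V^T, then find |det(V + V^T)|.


Step 1: Form V + V^T where V = [[3, -3], [-4, 8]]
  V^T = [[3, -4], [-3, 8]]
  V + V^T = [[6, -7], [-7, 16]]
Step 2: det(V + V^T) = 6*16 - (-7)*(-7)
  = 96 - 49 = 47
Step 3: Knot determinant = |det(V + V^T)| = |47| = 47

47


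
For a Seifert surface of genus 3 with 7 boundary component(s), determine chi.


chi = 2 - 2g - b
= 2 - 2*3 - 7
= 2 - 6 - 7 = -11

-11


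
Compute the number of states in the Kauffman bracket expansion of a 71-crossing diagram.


Each crossing contributes 2 choices (A-smoothing or B-smoothing).
Total states = 2^71 = 2361183241434822606848

2361183241434822606848


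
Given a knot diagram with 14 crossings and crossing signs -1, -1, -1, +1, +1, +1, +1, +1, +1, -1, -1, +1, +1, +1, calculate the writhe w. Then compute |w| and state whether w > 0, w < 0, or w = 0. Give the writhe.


Step 1: Count positive crossings (+1).
Positive crossings: 9
Step 2: Count negative crossings (-1).
Negative crossings: 5
Step 3: Writhe = (positive) - (negative)
w = 9 - 5 = 4
Step 4: |w| = 4, and w is positive

4


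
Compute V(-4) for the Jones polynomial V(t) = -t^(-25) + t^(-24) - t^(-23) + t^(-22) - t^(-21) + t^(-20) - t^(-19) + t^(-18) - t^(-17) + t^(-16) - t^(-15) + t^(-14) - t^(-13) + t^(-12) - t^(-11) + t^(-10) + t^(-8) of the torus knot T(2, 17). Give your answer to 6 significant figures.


Substituting t = -4 into V(t) = -t^(-25) + t^(-24) - t^(-23) + t^(-22) - t^(-21) + t^(-20) - t^(-19) + t^(-18) - t^(-17) + t^(-16) - t^(-15) + t^(-14) - t^(-13) + t^(-12) - t^(-11) + t^(-10) + t^(-8):
  (-)t^(-25) = 8.88178e-16
  (+)t^(-24) = 3.55271e-15
  (-)t^(-23) = 1.42109e-14
  (+)t^(-22) = 5.68434e-14
  (-)t^(-21) = 2.27374e-13
  (+)t^(-20) = 9.09495e-13
  (-)t^(-19) = 3.63798e-12
  (+)t^(-18) = 1.45519e-11
  (-)t^(-17) = 5.82077e-11
  (+)t^(-16) = 2.32831e-10
  (-)t^(-15) = 9.31323e-10
  (+)t^(-14) = 3.72529e-09
  (-)t^(-13) = 1.49012e-08
  (+)t^(-12) = 5.96046e-08
  (-)t^(-11) = 2.38419e-07
  (+)t^(-10) = 9.53674e-07
  (+)t^(-8) = 1.52588e-05
Sum = (8.88178e-16) + (3.55271e-15) + (1.42109e-14) + (5.68434e-14) + (2.27374e-13) + (9.09495e-13) + (3.63798e-12) + (1.45519e-11) + (5.82077e-11) + (2.32831e-10) + (9.31323e-10) + (3.72529e-09) + (1.49012e-08) + (5.96046e-08) + (2.38419e-07) + (9.53674e-07) + (1.52588e-05)
= 1.653035482e-05
Rounded to 6 significant figures: 1.65304e-05

1.65304e-05


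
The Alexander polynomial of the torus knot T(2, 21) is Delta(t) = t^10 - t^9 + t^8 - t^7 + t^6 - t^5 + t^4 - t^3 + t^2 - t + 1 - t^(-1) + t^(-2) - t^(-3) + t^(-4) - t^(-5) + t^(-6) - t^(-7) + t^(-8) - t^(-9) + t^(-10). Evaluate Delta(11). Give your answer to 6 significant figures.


Substituting t = 11 into Delta(t) = t^10 - t^9 + t^8 - t^7 + t^6 - t^5 + t^4 - t^3 + t^2 - t + 1 - t^(-1) + t^(-2) - t^(-3) + t^(-4) - t^(-5) + t^(-6) - t^(-7) + t^(-8) - t^(-9) + t^(-10):
Term values: (25937424601) + (-2357947691) + (214358881) + (-19487171) + (1771561) + (-161051) + (14641) + (-1331) + (121) + (-11) + (1) + (-0.0909091) + (0.00826446) + (-0.000751315) + (6.83013e-05) + (-6.20921e-06) + (5.64474e-07) + (-5.13158e-08) + (4.66507e-09) + (-4.24098e-10) + (3.85543e-11)
Sum = 2.377597255e+10
Rounded to 6 significant figures: 2.3776e+10

2.3776e+10


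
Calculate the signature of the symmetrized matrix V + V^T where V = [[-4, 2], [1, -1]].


Step 1: V + V^T = [[-8, 3], [3, -2]]
Step 2: trace = -10, det = 7
Step 3: Discriminant = (-10)^2 - 4*7 = 72
Step 4: Eigenvalues: -0.757359, -9.24264
Step 5: Signature = (# positive eigenvalues) - (# negative eigenvalues) = -2

-2


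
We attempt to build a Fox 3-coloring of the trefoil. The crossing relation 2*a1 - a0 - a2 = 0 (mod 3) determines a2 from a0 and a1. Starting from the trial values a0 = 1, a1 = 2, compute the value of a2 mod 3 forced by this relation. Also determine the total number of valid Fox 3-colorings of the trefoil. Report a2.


Step 1: Apply the given crossing relation 2*a1 - a0 - a2 = 0 (mod 3).
  a2 = 2*a1 - a0 mod 3
  a2 = 2*2 - 1 mod 3
  a2 = 4 - 1 mod 3
  a2 = 3 mod 3 = 0
Step 2: The trefoil has determinant 3.
  Number of Fox p-colorings (p prime) is p^2 if p = 3, else p.
  Since p = 3 divides det = 3, the trefoil is 3-colorable.
  (Indeed for p = 3 any choice of a0, a1 extends to a valid coloring; the trial (a0, a1, a2) = (1, 2, 0) satisfies all three crossing relations.)
  Total colorings = 3^2 = 9
Step 3: a2 = 0, total Fox 3-colorings = 9

0


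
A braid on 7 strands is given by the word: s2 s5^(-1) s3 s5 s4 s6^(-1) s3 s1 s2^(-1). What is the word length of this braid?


The word length counts the number of generators (including inverses).
Listing each generator: s2, s5^(-1), s3, s5, s4, s6^(-1), s3, s1, s2^(-1)
There are 9 generators in this braid word.

9


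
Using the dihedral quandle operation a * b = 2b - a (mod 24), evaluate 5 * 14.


5 * 14 = 2*14 - 5 mod 24
= 28 - 5 mod 24
= 23 mod 24 = 23

23


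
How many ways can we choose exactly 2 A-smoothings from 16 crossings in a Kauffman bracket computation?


We choose which 2 of 16 crossings get A-smoothings.
C(16, 2) = 16! / (2! * 14!)
= 120

120


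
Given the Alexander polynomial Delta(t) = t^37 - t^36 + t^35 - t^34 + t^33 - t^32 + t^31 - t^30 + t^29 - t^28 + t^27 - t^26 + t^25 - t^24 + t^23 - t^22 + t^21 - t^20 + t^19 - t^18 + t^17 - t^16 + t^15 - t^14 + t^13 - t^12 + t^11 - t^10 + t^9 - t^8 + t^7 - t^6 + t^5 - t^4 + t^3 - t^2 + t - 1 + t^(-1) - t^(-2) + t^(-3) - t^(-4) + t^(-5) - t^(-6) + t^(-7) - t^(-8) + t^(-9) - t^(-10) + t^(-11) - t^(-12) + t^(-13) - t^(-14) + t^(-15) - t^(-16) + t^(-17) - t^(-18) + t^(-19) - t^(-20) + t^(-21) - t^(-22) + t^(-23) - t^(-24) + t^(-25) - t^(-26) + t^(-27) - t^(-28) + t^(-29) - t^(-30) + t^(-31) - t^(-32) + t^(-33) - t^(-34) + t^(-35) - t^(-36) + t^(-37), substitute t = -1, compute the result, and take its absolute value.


Step 1: The polynomial has 75 terms with alternating signs, exponents from 37 down to -37.
Step 2: Substitute t = -1. The i-th term has coefficient (-1)^i and exponent (m-i),
  so its value is (-1)^i * (-1)^(m-i) = (-1)^m = -1 for every i.
Step 3: All 75 terms equal -1, so Delta(-1) = 75 * (-1) = -75
Step 4: |Delta(-1)| = 75

75


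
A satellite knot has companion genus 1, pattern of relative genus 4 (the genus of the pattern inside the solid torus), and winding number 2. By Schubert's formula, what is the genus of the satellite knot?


Schubert: g(satellite) = g_rel(pattern) + |winding| * g(companion),
where g_rel(pattern) is the genus of the pattern relative to the solid torus.
= 4 + 2 * 1
= 4 + 2 = 6

6


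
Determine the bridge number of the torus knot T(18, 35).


The bridge number of T(p,q) is min(p,q).
min(18, 35) = 18

18


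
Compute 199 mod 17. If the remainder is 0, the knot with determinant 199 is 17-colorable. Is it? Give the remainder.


Step 1: A knot is p-colorable if and only if p divides its determinant.
Step 2: Compute 199 mod 17.
199 = 11 * 17 + 12
Step 3: 199 mod 17 = 12
Step 4: The knot is 17-colorable: no

12


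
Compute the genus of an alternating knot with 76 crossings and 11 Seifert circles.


For alternating knots, g = (c - s + 1)/2.
= (76 - 11 + 1)/2
= 66/2 = 33

33


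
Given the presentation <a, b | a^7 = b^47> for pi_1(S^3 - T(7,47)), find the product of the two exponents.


The relation is a^7 = b^47.
Product of exponents = 7 * 47
= 329

329


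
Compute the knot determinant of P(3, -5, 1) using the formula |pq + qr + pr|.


Step 1: Compute pq + qr + pr.
pq = 3*(-5) = -15
qr = (-5)*1 = -5
pr = 3*1 = 3
pq + qr + pr = -15 + (-5) + 3 = -17
Step 2: Take absolute value.
det(P(3,-5,1)) = |-17| = 17

17


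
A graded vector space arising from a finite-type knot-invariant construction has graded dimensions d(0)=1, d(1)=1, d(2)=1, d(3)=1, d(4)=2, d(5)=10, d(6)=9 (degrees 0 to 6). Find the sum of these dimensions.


Total dimension = d(0) + d(1) + ... + d(6)
= 1 + 1 + 1 + 1 + 2 + 10 + 9
= 25

25


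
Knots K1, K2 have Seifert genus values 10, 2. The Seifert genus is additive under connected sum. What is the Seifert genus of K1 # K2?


The Seifert genus is additive under connected sum.
Seifert genus(K1 # K2) = (10) + (2)
= 12

12


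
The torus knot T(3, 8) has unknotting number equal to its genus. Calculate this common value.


For a torus knot T(p,q), both the unknotting number and genus equal (p-1)(q-1)/2.
= (3-1)(8-1)/2
= 2*7/2
= 14/2 = 7

7


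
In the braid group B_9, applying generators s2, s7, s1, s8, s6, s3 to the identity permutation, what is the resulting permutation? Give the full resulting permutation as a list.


Starting with identity [1, 2, 3, 4, 5, 6, 7, 8, 9].
Apply generators in sequence:
  After s2: [1, 3, 2, 4, 5, 6, 7, 8, 9]
  After s7: [1, 3, 2, 4, 5, 6, 8, 7, 9]
  After s1: [3, 1, 2, 4, 5, 6, 8, 7, 9]
  After s8: [3, 1, 2, 4, 5, 6, 8, 9, 7]
  After s6: [3, 1, 2, 4, 5, 8, 6, 9, 7]
  After s3: [3, 1, 4, 2, 5, 8, 6, 9, 7]
Final permutation: [3, 1, 4, 2, 5, 8, 6, 9, 7]

[3, 1, 4, 2, 5, 8, 6, 9, 7]


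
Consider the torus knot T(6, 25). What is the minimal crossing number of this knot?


For a torus knot T(p, q) with gcd(p,q)=1,
the crossing number is min(p*(q-1), q*(p-1)).
p*(q-1) = 6*24 = 144
q*(p-1) = 25*5 = 125
min(144, 125) = 125

125


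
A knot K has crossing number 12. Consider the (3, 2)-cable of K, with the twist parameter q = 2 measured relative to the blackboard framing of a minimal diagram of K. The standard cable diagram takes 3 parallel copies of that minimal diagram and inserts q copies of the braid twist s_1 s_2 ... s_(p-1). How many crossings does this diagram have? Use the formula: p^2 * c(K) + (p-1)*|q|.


Step 1: Each of the c(K) crossings of the companion diagram becomes p*p = p^2 crossings among the p parallel strands, and each of the |q| twists s_1 s_2 ... s_(p-1) adds (p-1) crossings.
  Crossings = p^2 * c(K) + (p-1)*|q|
Step 2: = 3^2 * 12 + (3-1)*2
Step 3: = 9*12 + 2*2
Step 4: = 108 + 4 = 112

112


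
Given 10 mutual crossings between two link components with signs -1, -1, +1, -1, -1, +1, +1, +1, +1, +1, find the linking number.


Step 1: Count positive crossings: 6
Step 2: Count negative crossings: 4
Step 3: Sum of signs = 6 - 4 = 2
Step 4: Linking number = sum/2 = 2/2 = 1

1


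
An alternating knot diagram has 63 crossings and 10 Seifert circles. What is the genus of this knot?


For alternating knots, g = (c - s + 1)/2.
= (63 - 10 + 1)/2
= 54/2 = 27

27


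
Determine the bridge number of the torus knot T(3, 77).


The bridge number of T(p,q) is min(p,q).
min(3, 77) = 3

3


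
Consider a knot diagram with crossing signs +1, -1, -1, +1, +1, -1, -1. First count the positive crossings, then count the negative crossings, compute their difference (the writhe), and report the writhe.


Step 1: Count positive crossings (+1).
Positive crossings: 3
Step 2: Count negative crossings (-1).
Negative crossings: 4
Step 3: Writhe = (positive) - (negative)
w = 3 - 4 = -1
Step 4: |w| = 1, and w is negative

-1


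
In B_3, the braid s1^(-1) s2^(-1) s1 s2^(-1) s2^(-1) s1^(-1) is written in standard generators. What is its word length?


The word length counts the number of generators (including inverses).
Listing each generator: s1^(-1), s2^(-1), s1, s2^(-1), s2^(-1), s1^(-1)
There are 6 generators in this braid word.

6


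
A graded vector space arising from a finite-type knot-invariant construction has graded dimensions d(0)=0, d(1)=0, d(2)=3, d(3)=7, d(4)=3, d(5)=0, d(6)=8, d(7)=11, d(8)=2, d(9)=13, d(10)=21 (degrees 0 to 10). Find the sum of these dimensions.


Total dimension = d(0) + d(1) + ... + d(10)
= 0 + 0 + 3 + 7 + 3 + 0 + 8 + 11 + 2 + 13 + 21
= 68

68


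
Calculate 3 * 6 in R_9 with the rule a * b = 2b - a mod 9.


3 * 6 = 2*6 - 3 mod 9
= 12 - 3 mod 9
= 9 mod 9 = 0

0


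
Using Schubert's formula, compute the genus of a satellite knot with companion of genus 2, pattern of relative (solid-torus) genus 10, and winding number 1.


Schubert: g(satellite) = g_rel(pattern) + |winding| * g(companion),
where g_rel(pattern) is the genus of the pattern relative to the solid torus.
= 10 + 1 * 2
= 10 + 2 = 12

12


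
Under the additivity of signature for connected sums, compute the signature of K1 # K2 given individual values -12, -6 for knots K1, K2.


The signature is additive under connected sum.
signature(K1 # K2) = (-12) + (-6)
= -18

-18


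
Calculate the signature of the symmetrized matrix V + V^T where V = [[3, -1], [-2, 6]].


Step 1: V + V^T = [[6, -3], [-3, 12]]
Step 2: trace = 18, det = 63
Step 3: Discriminant = 18^2 - 4*63 = 72
Step 4: Eigenvalues: 13.2426, 4.75736
Step 5: Signature = (# positive eigenvalues) - (# negative eigenvalues) = 2

2


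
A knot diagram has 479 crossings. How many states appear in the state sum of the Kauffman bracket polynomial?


Each crossing contributes 2 choices (A-smoothing or B-smoothing).
Total states = 2^479 = 1560874275157996115690798614896583152874299071332485575429578479812685869409882810060153051531745985579913465560703311447723987839644142653145088

1560874275157996115690798614896583152874299071332485575429578479812685869409882810060153051531745985579913465560703311447723987839644142653145088


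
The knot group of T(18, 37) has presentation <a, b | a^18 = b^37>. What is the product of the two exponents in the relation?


The relation is a^18 = b^37.
Product of exponents = 18 * 37
= 666

666


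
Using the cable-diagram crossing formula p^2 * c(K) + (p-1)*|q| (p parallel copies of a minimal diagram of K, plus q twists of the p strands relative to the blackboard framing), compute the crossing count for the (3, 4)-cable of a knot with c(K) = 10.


Step 1: Each of the c(K) crossings of the companion diagram becomes p*p = p^2 crossings among the p parallel strands, and each of the |q| twists s_1 s_2 ... s_(p-1) adds (p-1) crossings.
  Crossings = p^2 * c(K) + (p-1)*|q|
Step 2: = 3^2 * 10 + (3-1)*4
Step 3: = 9*10 + 2*4
Step 4: = 90 + 8 = 98

98


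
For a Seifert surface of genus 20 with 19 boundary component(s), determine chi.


chi = 2 - 2g - b
= 2 - 2*20 - 19
= 2 - 40 - 19 = -57

-57


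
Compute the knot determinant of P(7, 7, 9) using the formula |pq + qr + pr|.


Step 1: Compute pq + qr + pr.
pq = 7*7 = 49
qr = 7*9 = 63
pr = 7*9 = 63
pq + qr + pr = 49 + 63 + 63 = 175
Step 2: Take absolute value.
det(P(7,7,9)) = |175| = 175

175


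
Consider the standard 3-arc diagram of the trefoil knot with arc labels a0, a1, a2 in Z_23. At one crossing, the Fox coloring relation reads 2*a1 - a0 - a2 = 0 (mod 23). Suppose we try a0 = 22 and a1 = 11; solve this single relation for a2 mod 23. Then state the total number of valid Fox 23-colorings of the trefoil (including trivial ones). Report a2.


Step 1: Apply the given crossing relation 2*a1 - a0 - a2 = 0 (mod 23).
  a2 = 2*a1 - a0 mod 23
  a2 = 2*11 - 22 mod 23
  a2 = 22 - 22 mod 23
  a2 = 0 mod 23 = 0
Step 2: The trefoil has determinant 3.
  Number of Fox p-colorings (p prime) is p^2 if p = 3, else p.
  Since 23 does not divide 3, only trivial (constant) colorings exist.
  (So the trial a0 = 22, a1 = 11 with a0 != a1 does NOT extend to a valid coloring of the whole trefoil: the other two crossing relations require 3*(a1 - a0) = 0 (mod 23), which fails.)
  Total colorings = 23
Step 3: a2 = 0, total Fox 23-colorings = 23

0


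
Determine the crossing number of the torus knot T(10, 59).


For a torus knot T(p, q) with gcd(p,q)=1,
the crossing number is min(p*(q-1), q*(p-1)).
p*(q-1) = 10*58 = 580
q*(p-1) = 59*9 = 531
min(580, 531) = 531

531


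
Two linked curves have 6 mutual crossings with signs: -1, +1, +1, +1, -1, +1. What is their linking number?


Step 1: Count positive crossings: 4
Step 2: Count negative crossings: 2
Step 3: Sum of signs = 4 - 2 = 2
Step 4: Linking number = sum/2 = 2/2 = 1

1


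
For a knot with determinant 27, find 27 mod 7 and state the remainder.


Step 1: A knot is p-colorable if and only if p divides its determinant.
Step 2: Compute 27 mod 7.
27 = 3 * 7 + 6
Step 3: 27 mod 7 = 6
Step 4: The knot is 7-colorable: no

6


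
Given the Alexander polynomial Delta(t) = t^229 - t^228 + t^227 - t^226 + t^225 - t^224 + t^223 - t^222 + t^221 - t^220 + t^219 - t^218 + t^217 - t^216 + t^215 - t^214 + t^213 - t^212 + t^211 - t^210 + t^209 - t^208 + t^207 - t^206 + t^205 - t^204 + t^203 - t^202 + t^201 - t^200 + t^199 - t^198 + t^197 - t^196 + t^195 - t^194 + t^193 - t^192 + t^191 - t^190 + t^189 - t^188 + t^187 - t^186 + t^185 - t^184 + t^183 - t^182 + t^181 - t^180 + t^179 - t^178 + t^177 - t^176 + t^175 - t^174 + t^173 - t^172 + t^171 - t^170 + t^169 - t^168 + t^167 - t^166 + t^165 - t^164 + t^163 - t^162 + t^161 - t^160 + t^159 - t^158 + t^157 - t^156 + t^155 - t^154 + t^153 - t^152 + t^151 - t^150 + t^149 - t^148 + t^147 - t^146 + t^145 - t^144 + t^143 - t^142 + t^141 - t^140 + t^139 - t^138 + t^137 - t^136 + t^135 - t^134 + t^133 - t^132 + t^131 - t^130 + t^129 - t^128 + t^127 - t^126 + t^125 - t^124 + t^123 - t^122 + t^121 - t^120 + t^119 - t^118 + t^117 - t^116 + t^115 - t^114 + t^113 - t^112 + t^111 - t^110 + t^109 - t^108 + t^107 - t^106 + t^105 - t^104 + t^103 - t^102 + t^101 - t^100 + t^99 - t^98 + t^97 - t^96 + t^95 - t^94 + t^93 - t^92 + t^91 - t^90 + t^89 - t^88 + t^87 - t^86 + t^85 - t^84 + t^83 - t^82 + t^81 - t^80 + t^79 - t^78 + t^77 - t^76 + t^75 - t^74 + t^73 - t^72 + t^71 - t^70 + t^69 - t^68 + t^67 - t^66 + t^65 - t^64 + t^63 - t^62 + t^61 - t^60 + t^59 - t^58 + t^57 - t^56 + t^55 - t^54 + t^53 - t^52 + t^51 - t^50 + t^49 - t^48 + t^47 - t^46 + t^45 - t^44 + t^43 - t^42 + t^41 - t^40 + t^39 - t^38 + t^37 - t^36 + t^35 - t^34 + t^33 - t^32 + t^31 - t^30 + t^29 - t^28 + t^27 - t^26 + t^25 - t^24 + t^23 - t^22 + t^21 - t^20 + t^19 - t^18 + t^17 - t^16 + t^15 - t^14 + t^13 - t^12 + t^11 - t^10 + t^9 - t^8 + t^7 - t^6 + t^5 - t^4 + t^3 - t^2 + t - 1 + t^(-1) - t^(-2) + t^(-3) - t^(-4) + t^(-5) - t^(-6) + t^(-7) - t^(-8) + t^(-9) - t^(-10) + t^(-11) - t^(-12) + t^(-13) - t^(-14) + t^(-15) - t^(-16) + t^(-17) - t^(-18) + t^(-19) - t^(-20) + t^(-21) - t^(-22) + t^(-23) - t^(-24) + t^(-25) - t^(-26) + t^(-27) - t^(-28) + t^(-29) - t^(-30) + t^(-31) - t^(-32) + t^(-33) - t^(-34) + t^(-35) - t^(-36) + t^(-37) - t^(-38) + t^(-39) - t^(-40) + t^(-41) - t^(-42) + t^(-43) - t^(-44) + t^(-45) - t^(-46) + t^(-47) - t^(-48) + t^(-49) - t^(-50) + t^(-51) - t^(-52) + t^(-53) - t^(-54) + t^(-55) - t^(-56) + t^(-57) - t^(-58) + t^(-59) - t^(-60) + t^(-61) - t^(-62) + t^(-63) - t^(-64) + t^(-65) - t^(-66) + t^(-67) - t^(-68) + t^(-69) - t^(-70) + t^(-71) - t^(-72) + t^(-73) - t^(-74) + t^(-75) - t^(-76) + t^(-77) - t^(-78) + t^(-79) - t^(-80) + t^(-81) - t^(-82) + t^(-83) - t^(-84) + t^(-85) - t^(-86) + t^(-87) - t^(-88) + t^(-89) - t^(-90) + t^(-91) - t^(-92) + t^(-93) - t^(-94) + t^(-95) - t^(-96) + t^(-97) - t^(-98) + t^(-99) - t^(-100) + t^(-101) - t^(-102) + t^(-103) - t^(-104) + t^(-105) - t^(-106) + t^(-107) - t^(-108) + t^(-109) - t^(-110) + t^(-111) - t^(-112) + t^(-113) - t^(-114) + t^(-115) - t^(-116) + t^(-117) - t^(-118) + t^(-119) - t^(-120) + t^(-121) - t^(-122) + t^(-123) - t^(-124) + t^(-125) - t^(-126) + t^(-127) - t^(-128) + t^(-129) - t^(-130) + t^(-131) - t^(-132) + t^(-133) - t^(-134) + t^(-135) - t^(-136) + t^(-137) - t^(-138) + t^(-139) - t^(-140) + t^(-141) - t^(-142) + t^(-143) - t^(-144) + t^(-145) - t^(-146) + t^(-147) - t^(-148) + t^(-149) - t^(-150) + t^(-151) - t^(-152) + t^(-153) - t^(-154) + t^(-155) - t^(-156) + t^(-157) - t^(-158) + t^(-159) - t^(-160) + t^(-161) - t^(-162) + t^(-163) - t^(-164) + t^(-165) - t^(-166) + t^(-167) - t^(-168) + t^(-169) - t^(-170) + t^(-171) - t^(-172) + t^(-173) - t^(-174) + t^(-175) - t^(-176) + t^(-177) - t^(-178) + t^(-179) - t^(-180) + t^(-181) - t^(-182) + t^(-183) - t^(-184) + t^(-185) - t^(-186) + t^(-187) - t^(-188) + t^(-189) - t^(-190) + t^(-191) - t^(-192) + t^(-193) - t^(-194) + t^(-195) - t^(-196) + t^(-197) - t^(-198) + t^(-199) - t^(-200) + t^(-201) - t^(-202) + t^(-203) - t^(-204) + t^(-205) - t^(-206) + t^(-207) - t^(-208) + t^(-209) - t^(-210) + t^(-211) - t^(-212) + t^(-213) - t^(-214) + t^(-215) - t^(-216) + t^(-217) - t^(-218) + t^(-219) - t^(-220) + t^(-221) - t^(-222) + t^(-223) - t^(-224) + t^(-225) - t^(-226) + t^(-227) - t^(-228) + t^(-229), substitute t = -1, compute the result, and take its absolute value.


Step 1: The polynomial has 459 terms with alternating signs, exponents from 229 down to -229.
Step 2: Substitute t = -1. The i-th term has coefficient (-1)^i and exponent (m-i),
  so its value is (-1)^i * (-1)^(m-i) = (-1)^m = -1 for every i.
Step 3: All 459 terms equal -1, so Delta(-1) = 459 * (-1) = -459
Step 4: |Delta(-1)| = 459

459
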